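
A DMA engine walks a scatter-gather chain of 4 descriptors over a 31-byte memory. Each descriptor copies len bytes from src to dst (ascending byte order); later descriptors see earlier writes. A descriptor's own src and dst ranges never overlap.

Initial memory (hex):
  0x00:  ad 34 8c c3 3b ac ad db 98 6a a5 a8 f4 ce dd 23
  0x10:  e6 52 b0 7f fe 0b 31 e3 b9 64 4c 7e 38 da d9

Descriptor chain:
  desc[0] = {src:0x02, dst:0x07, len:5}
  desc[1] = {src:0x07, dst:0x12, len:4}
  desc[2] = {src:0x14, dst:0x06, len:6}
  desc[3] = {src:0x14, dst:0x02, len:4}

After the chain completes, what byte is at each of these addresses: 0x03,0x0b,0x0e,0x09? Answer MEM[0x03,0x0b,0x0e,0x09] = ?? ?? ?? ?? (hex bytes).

  after D0: wrote 5B at 0x07 = 8cc33bacad
  after D1: wrote 4B at 0x12 = 8cc33bac
  after D2: wrote 6B at 0x06 = 3bac31e3b964
  after D3: wrote 4B at 0x02 = 3bac31e3
query mem[0x03]=0xac, mem[0x0b]=0x64, mem[0x0e]=0xdd, mem[0x09]=0xe3

MEM[0x03,0x0b,0x0e,0x09] = ac 64 dd e3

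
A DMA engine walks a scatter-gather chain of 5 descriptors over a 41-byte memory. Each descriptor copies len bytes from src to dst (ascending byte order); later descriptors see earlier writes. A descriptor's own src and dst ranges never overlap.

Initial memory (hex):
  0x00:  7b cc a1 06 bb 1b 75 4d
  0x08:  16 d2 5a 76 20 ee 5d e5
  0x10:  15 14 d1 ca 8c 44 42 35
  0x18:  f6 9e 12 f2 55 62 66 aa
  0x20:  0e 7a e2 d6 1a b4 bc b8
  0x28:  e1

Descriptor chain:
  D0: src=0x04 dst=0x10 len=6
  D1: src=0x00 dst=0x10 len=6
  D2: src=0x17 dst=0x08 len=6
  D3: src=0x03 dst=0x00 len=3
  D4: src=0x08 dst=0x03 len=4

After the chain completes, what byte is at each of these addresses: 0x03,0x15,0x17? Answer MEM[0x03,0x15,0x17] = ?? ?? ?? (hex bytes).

MEM[0x03,0x15,0x17] = 35 1b 35

[0] 0x04->0x10 len=6 : bb 1b 75 4d 16 d2
[1] 0x00->0x10 len=6 : 7b cc a1 06 bb 1b
[2] 0x17->0x08 len=6 : 35 f6 9e 12 f2 55
[3] 0x03->0x00 len=3 : 06 bb 1b
[4] 0x08->0x03 len=4 : 35 f6 9e 12
query mem[0x03]=0x35, mem[0x15]=0x1b, mem[0x17]=0x35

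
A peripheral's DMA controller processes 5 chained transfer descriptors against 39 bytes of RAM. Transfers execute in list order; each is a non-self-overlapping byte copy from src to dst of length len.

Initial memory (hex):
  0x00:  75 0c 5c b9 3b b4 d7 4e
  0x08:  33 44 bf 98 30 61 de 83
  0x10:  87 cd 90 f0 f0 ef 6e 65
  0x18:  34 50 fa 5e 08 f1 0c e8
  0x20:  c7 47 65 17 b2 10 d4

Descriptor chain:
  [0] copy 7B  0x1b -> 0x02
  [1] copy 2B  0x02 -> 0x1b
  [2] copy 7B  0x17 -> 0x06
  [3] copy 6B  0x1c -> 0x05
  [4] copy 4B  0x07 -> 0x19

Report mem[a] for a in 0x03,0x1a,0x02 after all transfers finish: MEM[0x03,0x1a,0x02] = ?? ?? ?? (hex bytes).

  after D0: wrote 7B at 0x02 = 5e08f10ce8c747
  after D1: wrote 2B at 0x1b = 5e08
  after D2: wrote 7B at 0x06 = 653450fa5e08f1
  after D3: wrote 6B at 0x05 = 08f10ce8c747
  after D4: wrote 4B at 0x19 = 0ce8c747
query mem[0x03]=0x08, mem[0x1a]=0xe8, mem[0x02]=0x5e

MEM[0x03,0x1a,0x02] = 08 e8 5e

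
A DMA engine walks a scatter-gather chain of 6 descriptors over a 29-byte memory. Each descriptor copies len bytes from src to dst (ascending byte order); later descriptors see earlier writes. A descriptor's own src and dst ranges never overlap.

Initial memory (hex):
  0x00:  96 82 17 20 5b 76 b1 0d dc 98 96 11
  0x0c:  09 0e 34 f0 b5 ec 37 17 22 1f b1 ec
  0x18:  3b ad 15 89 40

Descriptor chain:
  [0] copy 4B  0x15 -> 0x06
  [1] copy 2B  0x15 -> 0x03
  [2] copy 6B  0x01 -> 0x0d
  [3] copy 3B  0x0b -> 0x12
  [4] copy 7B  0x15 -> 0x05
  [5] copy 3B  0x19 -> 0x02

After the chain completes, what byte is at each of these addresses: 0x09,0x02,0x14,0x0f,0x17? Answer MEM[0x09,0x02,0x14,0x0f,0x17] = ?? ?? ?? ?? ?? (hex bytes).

D0: mem[0x06..0x09] <- [1f b1 ec 3b]
D1: mem[0x03..0x04] <- [1f b1]
D2: mem[0x0d..0x12] <- [82 17 1f b1 76 1f]
D3: mem[0x12..0x14] <- [11 09 82]
D4: mem[0x05..0x0b] <- [1f b1 ec 3b ad 15 89]
D5: mem[0x02..0x04] <- [ad 15 89]
query mem[0x09]=0xad, mem[0x02]=0xad, mem[0x14]=0x82, mem[0x0f]=0x1f, mem[0x17]=0xec

MEM[0x09,0x02,0x14,0x0f,0x17] = ad ad 82 1f ec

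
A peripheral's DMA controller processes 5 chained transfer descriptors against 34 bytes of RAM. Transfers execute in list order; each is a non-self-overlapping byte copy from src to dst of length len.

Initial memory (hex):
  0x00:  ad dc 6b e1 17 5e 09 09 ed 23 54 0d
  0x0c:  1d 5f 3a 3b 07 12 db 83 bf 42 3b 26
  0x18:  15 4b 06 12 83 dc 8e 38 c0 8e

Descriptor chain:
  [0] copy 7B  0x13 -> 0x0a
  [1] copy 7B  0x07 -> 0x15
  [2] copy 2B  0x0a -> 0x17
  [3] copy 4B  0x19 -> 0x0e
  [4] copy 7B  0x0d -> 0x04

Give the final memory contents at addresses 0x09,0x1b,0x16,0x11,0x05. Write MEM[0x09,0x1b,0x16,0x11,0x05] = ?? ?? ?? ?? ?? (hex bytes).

MEM[0x09,0x1b,0x16,0x11,0x05] = db 3b ed 83 bf

  after D0: wrote 7B at 0x0a = 83bf423b26154b
  after D1: wrote 7B at 0x15 = 09ed2383bf423b
  after D2: wrote 2B at 0x17 = 83bf
  after D3: wrote 4B at 0x0e = bf423b83
  after D4: wrote 7B at 0x04 = 3bbf423b83db83
query mem[0x09]=0xdb, mem[0x1b]=0x3b, mem[0x16]=0xed, mem[0x11]=0x83, mem[0x05]=0xbf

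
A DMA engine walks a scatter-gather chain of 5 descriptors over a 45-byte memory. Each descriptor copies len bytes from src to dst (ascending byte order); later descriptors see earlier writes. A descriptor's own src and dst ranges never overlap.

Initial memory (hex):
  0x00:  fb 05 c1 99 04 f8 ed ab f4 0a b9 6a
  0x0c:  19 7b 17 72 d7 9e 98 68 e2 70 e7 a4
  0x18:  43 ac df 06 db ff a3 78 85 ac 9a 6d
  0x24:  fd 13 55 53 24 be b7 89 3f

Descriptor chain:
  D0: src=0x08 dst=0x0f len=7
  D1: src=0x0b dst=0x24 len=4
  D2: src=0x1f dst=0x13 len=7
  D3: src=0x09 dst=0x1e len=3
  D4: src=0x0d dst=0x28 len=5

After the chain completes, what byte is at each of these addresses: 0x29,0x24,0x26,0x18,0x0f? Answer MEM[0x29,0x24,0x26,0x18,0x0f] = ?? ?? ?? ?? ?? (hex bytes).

MEM[0x29,0x24,0x26,0x18,0x0f] = 17 6a 7b 6a f4

#0 dst[0x0f+7] := {0xf4,0x0a,0xb9,0x6a,0x19,0x7b,0x17}
#1 dst[0x24+4] := {0x6a,0x19,0x7b,0x17}
#2 dst[0x13+7] := {0x78,0x85,0xac,0x9a,0x6d,0x6a,0x19}
#3 dst[0x1e+3] := {0x0a,0xb9,0x6a}
#4 dst[0x28+5] := {0x7b,0x17,0xf4,0x0a,0xb9}
query mem[0x29]=0x17, mem[0x24]=0x6a, mem[0x26]=0x7b, mem[0x18]=0x6a, mem[0x0f]=0xf4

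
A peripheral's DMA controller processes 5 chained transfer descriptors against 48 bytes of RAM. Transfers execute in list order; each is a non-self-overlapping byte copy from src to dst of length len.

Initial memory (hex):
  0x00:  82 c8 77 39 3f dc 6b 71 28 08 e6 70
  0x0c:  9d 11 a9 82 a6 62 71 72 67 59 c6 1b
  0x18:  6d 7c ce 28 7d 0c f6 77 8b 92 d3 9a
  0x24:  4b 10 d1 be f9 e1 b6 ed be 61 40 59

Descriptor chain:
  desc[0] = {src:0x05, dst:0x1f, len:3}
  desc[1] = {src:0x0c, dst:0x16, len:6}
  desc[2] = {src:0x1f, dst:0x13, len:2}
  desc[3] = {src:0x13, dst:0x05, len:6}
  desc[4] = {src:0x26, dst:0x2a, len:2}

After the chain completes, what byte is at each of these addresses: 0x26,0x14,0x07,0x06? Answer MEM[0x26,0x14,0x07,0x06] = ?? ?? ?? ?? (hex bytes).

MEM[0x26,0x14,0x07,0x06] = d1 6b 59 6b

[0] 0x05->0x1f len=3 : dc 6b 71
[1] 0x0c->0x16 len=6 : 9d 11 a9 82 a6 62
[2] 0x1f->0x13 len=2 : dc 6b
[3] 0x13->0x05 len=6 : dc 6b 59 9d 11 a9
[4] 0x26->0x2a len=2 : d1 be
query mem[0x26]=0xd1, mem[0x14]=0x6b, mem[0x07]=0x59, mem[0x06]=0x6b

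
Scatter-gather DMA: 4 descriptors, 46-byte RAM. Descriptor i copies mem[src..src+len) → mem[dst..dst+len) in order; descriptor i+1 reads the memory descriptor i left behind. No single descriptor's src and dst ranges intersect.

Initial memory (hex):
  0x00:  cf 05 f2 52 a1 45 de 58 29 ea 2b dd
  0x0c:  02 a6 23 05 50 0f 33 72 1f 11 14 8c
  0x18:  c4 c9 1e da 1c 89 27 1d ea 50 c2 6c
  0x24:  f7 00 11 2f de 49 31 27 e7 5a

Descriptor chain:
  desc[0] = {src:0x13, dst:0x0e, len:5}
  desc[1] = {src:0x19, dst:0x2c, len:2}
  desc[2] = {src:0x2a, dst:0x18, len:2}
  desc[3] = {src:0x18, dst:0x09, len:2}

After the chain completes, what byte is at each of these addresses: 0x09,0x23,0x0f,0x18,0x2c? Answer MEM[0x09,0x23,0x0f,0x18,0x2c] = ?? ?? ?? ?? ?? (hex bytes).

MEM[0x09,0x23,0x0f,0x18,0x2c] = 31 6c 1f 31 c9

  after D0: wrote 5B at 0x0e = 721f11148c
  after D1: wrote 2B at 0x2c = c91e
  after D2: wrote 2B at 0x18 = 3127
  after D3: wrote 2B at 0x09 = 3127
query mem[0x09]=0x31, mem[0x23]=0x6c, mem[0x0f]=0x1f, mem[0x18]=0x31, mem[0x2c]=0xc9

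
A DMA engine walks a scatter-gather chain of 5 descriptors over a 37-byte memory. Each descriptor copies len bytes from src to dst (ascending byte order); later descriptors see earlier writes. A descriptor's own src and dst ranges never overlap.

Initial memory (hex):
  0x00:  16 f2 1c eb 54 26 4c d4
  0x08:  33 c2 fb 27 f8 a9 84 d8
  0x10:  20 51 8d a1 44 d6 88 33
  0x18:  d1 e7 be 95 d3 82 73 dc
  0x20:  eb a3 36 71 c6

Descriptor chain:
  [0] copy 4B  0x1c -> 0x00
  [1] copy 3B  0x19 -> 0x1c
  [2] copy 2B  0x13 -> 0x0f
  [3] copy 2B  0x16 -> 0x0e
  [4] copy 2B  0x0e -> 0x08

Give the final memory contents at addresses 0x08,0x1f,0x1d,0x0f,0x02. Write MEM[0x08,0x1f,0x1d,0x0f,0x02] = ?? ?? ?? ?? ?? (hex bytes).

[0] 0x1c->0x00 len=4 : d3 82 73 dc
[1] 0x19->0x1c len=3 : e7 be 95
[2] 0x13->0x0f len=2 : a1 44
[3] 0x16->0x0e len=2 : 88 33
[4] 0x0e->0x08 len=2 : 88 33
query mem[0x08]=0x88, mem[0x1f]=0xdc, mem[0x1d]=0xbe, mem[0x0f]=0x33, mem[0x02]=0x73

MEM[0x08,0x1f,0x1d,0x0f,0x02] = 88 dc be 33 73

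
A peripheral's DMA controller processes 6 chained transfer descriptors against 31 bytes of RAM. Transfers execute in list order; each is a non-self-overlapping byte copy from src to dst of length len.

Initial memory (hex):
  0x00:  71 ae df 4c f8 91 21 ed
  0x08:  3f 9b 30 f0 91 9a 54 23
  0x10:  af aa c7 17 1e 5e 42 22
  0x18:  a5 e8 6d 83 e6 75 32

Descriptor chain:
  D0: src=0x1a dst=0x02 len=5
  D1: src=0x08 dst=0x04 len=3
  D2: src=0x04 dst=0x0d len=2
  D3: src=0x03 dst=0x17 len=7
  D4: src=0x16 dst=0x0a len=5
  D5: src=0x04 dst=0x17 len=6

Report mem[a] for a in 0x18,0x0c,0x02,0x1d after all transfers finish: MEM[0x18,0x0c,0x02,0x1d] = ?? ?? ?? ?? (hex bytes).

  after D0: wrote 5B at 0x02 = 6d83e67532
  after D1: wrote 3B at 0x04 = 3f9b30
  after D2: wrote 2B at 0x0d = 3f9b
  after D3: wrote 7B at 0x17 = 833f9b30ed3f9b
  after D4: wrote 5B at 0x0a = 42833f9b30
  after D5: wrote 6B at 0x17 = 3f9b30ed3f9b
query mem[0x18]=0x9b, mem[0x0c]=0x3f, mem[0x02]=0x6d, mem[0x1d]=0x9b

MEM[0x18,0x0c,0x02,0x1d] = 9b 3f 6d 9b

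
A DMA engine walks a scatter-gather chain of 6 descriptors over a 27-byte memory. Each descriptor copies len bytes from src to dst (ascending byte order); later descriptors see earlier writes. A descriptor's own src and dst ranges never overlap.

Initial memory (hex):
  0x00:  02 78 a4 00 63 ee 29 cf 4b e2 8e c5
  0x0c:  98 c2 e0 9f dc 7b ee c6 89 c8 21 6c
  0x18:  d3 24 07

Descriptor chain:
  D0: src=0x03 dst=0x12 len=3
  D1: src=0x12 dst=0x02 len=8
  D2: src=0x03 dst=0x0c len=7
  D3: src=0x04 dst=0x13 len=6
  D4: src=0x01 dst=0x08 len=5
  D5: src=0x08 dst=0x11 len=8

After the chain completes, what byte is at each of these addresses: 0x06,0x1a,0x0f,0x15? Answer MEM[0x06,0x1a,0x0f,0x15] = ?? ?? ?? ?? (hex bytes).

MEM[0x06,0x1a,0x0f,0x15] = 21 07 21 c8

[0] 0x03->0x12 len=3 : 00 63 ee
[1] 0x12->0x02 len=8 : 00 63 ee c8 21 6c d3 24
[2] 0x03->0x0c len=7 : 63 ee c8 21 6c d3 24
[3] 0x04->0x13 len=6 : ee c8 21 6c d3 24
[4] 0x01->0x08 len=5 : 78 00 63 ee c8
[5] 0x08->0x11 len=8 : 78 00 63 ee c8 ee c8 21
query mem[0x06]=0x21, mem[0x1a]=0x07, mem[0x0f]=0x21, mem[0x15]=0xc8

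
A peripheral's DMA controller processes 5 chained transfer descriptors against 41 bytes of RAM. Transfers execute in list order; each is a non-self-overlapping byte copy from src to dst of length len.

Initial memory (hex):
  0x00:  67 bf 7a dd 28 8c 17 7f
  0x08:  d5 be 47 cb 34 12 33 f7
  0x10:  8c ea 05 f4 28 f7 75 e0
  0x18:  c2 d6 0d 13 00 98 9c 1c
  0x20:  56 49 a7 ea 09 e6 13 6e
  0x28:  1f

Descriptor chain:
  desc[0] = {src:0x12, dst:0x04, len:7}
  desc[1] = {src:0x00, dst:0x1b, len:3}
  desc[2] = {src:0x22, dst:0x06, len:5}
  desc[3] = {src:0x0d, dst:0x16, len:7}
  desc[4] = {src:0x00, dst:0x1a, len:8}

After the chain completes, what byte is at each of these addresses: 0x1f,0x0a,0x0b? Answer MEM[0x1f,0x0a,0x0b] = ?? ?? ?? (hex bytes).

[0] 0x12->0x04 len=7 : 05 f4 28 f7 75 e0 c2
[1] 0x00->0x1b len=3 : 67 bf 7a
[2] 0x22->0x06 len=5 : a7 ea 09 e6 13
[3] 0x0d->0x16 len=7 : 12 33 f7 8c ea 05 f4
[4] 0x00->0x1a len=8 : 67 bf 7a dd 05 f4 a7 ea
query mem[0x1f]=0xf4, mem[0x0a]=0x13, mem[0x0b]=0xcb

MEM[0x1f,0x0a,0x0b] = f4 13 cb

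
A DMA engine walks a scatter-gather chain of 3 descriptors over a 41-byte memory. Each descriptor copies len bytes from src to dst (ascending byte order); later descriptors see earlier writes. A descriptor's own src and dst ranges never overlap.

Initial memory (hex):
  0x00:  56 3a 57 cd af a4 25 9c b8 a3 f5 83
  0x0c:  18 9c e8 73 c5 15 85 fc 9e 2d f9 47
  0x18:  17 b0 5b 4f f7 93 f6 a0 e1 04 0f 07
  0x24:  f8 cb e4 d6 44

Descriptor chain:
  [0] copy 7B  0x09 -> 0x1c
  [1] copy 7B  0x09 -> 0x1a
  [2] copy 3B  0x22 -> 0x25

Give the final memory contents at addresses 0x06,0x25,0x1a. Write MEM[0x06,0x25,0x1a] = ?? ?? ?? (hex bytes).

[0] 0x09->0x1c len=7 : a3 f5 83 18 9c e8 73
[1] 0x09->0x1a len=7 : a3 f5 83 18 9c e8 73
[2] 0x22->0x25 len=3 : 73 07 f8
query mem[0x06]=0x25, mem[0x25]=0x73, mem[0x1a]=0xa3

MEM[0x06,0x25,0x1a] = 25 73 a3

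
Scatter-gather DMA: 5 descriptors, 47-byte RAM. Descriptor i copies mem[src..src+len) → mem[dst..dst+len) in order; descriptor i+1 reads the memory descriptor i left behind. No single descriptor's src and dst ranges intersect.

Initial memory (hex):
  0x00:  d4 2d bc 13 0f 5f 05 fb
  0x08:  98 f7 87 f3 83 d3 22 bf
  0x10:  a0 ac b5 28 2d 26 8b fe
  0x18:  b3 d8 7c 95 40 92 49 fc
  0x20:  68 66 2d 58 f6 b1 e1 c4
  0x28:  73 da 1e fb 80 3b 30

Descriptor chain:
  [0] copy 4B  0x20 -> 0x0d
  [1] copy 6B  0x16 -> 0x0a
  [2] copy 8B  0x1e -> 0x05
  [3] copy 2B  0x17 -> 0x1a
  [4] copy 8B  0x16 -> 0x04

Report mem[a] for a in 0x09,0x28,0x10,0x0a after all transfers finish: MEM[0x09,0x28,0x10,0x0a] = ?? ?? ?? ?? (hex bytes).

MEM[0x09,0x28,0x10,0x0a] = b3 73 58 40

[0] 0x20->0x0d len=4 : 68 66 2d 58
[1] 0x16->0x0a len=6 : 8b fe b3 d8 7c 95
[2] 0x1e->0x05 len=8 : 49 fc 68 66 2d 58 f6 b1
[3] 0x17->0x1a len=2 : fe b3
[4] 0x16->0x04 len=8 : 8b fe b3 d8 fe b3 40 92
query mem[0x09]=0xb3, mem[0x28]=0x73, mem[0x10]=0x58, mem[0x0a]=0x40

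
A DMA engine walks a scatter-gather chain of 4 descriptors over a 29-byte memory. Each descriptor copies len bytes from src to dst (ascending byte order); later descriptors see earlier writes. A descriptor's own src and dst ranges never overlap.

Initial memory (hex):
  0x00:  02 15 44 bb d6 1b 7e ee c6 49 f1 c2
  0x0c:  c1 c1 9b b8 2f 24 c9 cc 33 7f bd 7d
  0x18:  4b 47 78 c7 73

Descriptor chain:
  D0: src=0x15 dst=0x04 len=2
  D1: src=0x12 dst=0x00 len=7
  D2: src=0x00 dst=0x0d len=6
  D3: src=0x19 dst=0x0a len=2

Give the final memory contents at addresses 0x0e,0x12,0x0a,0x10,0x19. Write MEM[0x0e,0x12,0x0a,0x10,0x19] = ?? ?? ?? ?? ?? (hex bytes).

[0] 0x15->0x04 len=2 : 7f bd
[1] 0x12->0x00 len=7 : c9 cc 33 7f bd 7d 4b
[2] 0x00->0x0d len=6 : c9 cc 33 7f bd 7d
[3] 0x19->0x0a len=2 : 47 78
query mem[0x0e]=0xcc, mem[0x12]=0x7d, mem[0x0a]=0x47, mem[0x10]=0x7f, mem[0x19]=0x47

MEM[0x0e,0x12,0x0a,0x10,0x19] = cc 7d 47 7f 47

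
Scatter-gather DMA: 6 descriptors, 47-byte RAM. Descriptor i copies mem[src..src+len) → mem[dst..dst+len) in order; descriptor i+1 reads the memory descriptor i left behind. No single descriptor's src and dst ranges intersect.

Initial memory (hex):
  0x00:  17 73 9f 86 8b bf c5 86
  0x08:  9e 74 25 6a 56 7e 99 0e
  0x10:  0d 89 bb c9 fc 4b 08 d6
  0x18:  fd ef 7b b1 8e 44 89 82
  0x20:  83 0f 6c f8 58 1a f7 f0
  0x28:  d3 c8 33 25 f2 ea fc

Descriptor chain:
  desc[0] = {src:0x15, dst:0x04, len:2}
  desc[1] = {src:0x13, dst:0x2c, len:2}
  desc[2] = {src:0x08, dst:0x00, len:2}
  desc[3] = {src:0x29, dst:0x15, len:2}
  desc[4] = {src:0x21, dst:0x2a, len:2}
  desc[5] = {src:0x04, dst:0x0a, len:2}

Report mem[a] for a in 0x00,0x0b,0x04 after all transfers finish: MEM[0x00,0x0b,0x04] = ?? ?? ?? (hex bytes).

MEM[0x00,0x0b,0x04] = 9e 08 4b

#0 dst[0x04+2] := {0x4b,0x08}
#1 dst[0x2c+2] := {0xc9,0xfc}
#2 dst[0x00+2] := {0x9e,0x74}
#3 dst[0x15+2] := {0xc8,0x33}
#4 dst[0x2a+2] := {0x0f,0x6c}
#5 dst[0x0a+2] := {0x4b,0x08}
query mem[0x00]=0x9e, mem[0x0b]=0x08, mem[0x04]=0x4b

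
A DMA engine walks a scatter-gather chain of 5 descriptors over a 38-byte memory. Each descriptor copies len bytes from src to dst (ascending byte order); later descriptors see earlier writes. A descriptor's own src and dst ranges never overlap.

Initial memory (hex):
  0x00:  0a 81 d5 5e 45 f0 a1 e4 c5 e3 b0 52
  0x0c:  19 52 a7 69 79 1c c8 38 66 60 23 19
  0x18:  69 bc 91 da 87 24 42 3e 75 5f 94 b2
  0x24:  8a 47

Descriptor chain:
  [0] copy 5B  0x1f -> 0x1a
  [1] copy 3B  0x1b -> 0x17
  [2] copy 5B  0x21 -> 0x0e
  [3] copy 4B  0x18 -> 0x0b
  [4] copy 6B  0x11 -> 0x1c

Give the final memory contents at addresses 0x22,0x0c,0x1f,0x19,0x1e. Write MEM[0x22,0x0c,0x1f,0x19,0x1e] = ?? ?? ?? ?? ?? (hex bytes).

MEM[0x22,0x0c,0x1f,0x19,0x1e] = 94 94 66 94 38

  after D0: wrote 5B at 0x1a = 3e755f94b2
  after D1: wrote 3B at 0x17 = 755f94
  after D2: wrote 5B at 0x0e = 5f94b28a47
  after D3: wrote 4B at 0x0b = 5f943e75
  after D4: wrote 6B at 0x1c = 8a4738666023
query mem[0x22]=0x94, mem[0x0c]=0x94, mem[0x1f]=0x66, mem[0x19]=0x94, mem[0x1e]=0x38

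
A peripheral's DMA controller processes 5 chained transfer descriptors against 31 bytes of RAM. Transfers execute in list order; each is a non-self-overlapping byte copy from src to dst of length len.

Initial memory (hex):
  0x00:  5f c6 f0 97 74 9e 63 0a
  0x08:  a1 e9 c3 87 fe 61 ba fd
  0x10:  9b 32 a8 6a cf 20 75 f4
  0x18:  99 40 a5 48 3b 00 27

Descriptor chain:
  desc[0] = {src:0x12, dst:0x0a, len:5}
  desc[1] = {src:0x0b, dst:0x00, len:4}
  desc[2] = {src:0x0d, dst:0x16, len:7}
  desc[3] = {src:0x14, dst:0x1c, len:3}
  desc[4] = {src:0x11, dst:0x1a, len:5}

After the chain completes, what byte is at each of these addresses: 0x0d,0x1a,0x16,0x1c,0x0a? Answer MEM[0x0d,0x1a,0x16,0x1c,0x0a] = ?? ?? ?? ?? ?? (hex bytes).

[0] 0x12->0x0a len=5 : a8 6a cf 20 75
[1] 0x0b->0x00 len=4 : 6a cf 20 75
[2] 0x0d->0x16 len=7 : 20 75 fd 9b 32 a8 6a
[3] 0x14->0x1c len=3 : cf 20 20
[4] 0x11->0x1a len=5 : 32 a8 6a cf 20
query mem[0x0d]=0x20, mem[0x1a]=0x32, mem[0x16]=0x20, mem[0x1c]=0x6a, mem[0x0a]=0xa8

MEM[0x0d,0x1a,0x16,0x1c,0x0a] = 20 32 20 6a a8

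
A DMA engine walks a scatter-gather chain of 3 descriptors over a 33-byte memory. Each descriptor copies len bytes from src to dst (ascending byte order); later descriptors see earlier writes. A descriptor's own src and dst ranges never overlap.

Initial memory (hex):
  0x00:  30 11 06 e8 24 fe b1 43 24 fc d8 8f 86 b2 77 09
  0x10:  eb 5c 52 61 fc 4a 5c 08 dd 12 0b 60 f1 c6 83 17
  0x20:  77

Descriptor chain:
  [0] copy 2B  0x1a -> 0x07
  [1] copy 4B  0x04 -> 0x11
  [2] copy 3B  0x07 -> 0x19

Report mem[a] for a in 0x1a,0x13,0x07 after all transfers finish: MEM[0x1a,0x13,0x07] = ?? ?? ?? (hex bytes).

[0] 0x1a->0x07 len=2 : 0b 60
[1] 0x04->0x11 len=4 : 24 fe b1 0b
[2] 0x07->0x19 len=3 : 0b 60 fc
query mem[0x1a]=0x60, mem[0x13]=0xb1, mem[0x07]=0x0b

MEM[0x1a,0x13,0x07] = 60 b1 0b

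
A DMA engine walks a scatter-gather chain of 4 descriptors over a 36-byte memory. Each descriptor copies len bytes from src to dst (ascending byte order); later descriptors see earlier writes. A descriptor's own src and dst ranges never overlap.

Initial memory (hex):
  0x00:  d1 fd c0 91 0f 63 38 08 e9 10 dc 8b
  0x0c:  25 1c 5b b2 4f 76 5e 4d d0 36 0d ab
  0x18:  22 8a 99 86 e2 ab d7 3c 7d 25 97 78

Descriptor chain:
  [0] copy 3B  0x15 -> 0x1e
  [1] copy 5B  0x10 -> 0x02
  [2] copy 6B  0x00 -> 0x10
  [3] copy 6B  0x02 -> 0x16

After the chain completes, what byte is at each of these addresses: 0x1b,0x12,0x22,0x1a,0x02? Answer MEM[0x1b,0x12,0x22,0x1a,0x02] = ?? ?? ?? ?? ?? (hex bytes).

[0] 0x15->0x1e len=3 : 36 0d ab
[1] 0x10->0x02 len=5 : 4f 76 5e 4d d0
[2] 0x00->0x10 len=6 : d1 fd 4f 76 5e 4d
[3] 0x02->0x16 len=6 : 4f 76 5e 4d d0 08
query mem[0x1b]=0x08, mem[0x12]=0x4f, mem[0x22]=0x97, mem[0x1a]=0xd0, mem[0x02]=0x4f

MEM[0x1b,0x12,0x22,0x1a,0x02] = 08 4f 97 d0 4f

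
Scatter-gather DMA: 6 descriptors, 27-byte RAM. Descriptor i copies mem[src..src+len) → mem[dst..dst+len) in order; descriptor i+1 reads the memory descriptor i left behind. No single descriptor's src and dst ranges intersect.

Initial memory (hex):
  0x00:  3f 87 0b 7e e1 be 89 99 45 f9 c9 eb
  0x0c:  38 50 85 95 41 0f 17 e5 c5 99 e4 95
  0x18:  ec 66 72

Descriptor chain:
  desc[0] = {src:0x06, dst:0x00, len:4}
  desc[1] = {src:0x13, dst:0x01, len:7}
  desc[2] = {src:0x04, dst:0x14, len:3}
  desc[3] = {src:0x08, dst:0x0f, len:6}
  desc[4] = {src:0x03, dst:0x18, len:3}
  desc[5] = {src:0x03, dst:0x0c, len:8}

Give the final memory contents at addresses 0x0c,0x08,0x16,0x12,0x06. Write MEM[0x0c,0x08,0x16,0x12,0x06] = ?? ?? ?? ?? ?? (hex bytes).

MEM[0x0c,0x08,0x16,0x12,0x06] = 99 45 ec f9 ec

#0 dst[0x00+4] := {0x89,0x99,0x45,0xf9}
#1 dst[0x01+7] := {0xe5,0xc5,0x99,0xe4,0x95,0xec,0x66}
#2 dst[0x14+3] := {0xe4,0x95,0xec}
#3 dst[0x0f+6] := {0x45,0xf9,0xc9,0xeb,0x38,0x50}
#4 dst[0x18+3] := {0x99,0xe4,0x95}
#5 dst[0x0c+8] := {0x99,0xe4,0x95,0xec,0x66,0x45,0xf9,0xc9}
query mem[0x0c]=0x99, mem[0x08]=0x45, mem[0x16]=0xec, mem[0x12]=0xf9, mem[0x06]=0xec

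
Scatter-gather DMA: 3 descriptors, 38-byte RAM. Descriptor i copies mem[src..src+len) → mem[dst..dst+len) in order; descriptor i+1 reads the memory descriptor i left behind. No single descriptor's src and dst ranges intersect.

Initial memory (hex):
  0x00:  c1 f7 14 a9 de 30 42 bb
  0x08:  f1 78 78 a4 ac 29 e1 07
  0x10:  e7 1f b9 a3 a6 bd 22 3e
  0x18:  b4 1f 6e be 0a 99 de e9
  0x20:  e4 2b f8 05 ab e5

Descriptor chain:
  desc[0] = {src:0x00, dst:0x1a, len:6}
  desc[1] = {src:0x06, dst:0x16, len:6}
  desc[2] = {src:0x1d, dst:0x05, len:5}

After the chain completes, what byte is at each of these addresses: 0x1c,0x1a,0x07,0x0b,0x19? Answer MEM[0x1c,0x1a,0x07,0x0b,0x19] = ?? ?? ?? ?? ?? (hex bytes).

MEM[0x1c,0x1a,0x07,0x0b,0x19] = 14 78 30 a4 78

[0] 0x00->0x1a len=6 : c1 f7 14 a9 de 30
[1] 0x06->0x16 len=6 : 42 bb f1 78 78 a4
[2] 0x1d->0x05 len=5 : a9 de 30 e4 2b
query mem[0x1c]=0x14, mem[0x1a]=0x78, mem[0x07]=0x30, mem[0x0b]=0xa4, mem[0x19]=0x78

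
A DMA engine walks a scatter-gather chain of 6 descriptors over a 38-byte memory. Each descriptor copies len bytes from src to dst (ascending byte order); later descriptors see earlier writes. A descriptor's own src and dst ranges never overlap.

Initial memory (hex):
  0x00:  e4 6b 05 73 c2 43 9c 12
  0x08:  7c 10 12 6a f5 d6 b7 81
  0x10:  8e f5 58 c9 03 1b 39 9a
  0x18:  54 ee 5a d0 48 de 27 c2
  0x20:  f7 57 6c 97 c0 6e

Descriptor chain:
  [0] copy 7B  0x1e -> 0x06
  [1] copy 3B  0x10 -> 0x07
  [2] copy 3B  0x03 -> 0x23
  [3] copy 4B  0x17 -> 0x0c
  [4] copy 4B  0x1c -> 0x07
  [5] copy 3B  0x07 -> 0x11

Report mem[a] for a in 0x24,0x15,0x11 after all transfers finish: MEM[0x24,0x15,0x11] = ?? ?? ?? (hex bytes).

  after D0: wrote 7B at 0x06 = 27c2f7576c97c0
  after D1: wrote 3B at 0x07 = 8ef558
  after D2: wrote 3B at 0x23 = 73c243
  after D3: wrote 4B at 0x0c = 9a54ee5a
  after D4: wrote 4B at 0x07 = 48de27c2
  after D5: wrote 3B at 0x11 = 48de27
query mem[0x24]=0xc2, mem[0x15]=0x1b, mem[0x11]=0x48

MEM[0x24,0x15,0x11] = c2 1b 48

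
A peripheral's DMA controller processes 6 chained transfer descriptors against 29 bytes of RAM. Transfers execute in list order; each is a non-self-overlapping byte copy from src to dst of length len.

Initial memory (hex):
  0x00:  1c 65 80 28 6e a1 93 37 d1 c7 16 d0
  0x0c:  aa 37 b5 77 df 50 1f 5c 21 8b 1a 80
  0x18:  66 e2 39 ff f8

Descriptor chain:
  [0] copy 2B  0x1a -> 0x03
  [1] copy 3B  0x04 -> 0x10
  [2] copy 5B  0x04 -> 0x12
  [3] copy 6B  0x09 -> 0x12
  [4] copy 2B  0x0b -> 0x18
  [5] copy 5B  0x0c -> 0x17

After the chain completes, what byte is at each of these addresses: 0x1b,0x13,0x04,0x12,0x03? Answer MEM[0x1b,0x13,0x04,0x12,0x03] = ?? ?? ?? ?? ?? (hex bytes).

  after D0: wrote 2B at 0x03 = 39ff
  after D1: wrote 3B at 0x10 = ffa193
  after D2: wrote 5B at 0x12 = ffa19337d1
  after D3: wrote 6B at 0x12 = c716d0aa37b5
  after D4: wrote 2B at 0x18 = d0aa
  after D5: wrote 5B at 0x17 = aa37b577ff
query mem[0x1b]=0xff, mem[0x13]=0x16, mem[0x04]=0xff, mem[0x12]=0xc7, mem[0x03]=0x39

MEM[0x1b,0x13,0x04,0x12,0x03] = ff 16 ff c7 39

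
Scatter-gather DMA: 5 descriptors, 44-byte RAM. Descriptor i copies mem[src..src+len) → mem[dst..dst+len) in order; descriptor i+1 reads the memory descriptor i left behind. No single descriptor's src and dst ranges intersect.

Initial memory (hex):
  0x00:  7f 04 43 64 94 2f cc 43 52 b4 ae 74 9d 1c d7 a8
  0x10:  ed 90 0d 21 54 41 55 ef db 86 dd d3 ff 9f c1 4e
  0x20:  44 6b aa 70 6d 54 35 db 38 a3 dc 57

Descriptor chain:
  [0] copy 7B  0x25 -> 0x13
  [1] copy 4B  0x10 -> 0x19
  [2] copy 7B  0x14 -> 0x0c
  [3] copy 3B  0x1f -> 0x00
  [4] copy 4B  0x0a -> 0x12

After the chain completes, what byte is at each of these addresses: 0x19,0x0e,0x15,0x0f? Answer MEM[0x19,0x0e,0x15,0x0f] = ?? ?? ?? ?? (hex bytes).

  after D0: wrote 7B at 0x13 = 5435db38a3dc57
  after D1: wrote 4B at 0x19 = ed900d54
  after D2: wrote 7B at 0x0c = 35db38a3dced90
  after D3: wrote 3B at 0x00 = 4e446b
  after D4: wrote 4B at 0x12 = ae7435db
query mem[0x19]=0xed, mem[0x0e]=0x38, mem[0x15]=0xdb, mem[0x0f]=0xa3

MEM[0x19,0x0e,0x15,0x0f] = ed 38 db a3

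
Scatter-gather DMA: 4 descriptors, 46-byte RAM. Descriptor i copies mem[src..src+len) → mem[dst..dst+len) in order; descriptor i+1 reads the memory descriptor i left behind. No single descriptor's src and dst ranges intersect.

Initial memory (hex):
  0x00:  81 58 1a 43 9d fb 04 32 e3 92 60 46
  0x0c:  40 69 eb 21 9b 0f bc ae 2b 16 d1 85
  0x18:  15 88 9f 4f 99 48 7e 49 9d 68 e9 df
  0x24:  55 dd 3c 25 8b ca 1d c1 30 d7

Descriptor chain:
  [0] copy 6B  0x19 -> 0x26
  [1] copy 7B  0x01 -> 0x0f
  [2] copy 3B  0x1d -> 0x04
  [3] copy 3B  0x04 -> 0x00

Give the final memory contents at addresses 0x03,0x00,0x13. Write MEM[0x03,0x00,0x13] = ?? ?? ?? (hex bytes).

MEM[0x03,0x00,0x13] = 43 48 fb

#0 dst[0x26+6] := {0x88,0x9f,0x4f,0x99,0x48,0x7e}
#1 dst[0x0f+7] := {0x58,0x1a,0x43,0x9d,0xfb,0x04,0x32}
#2 dst[0x04+3] := {0x48,0x7e,0x49}
#3 dst[0x00+3] := {0x48,0x7e,0x49}
query mem[0x03]=0x43, mem[0x00]=0x48, mem[0x13]=0xfb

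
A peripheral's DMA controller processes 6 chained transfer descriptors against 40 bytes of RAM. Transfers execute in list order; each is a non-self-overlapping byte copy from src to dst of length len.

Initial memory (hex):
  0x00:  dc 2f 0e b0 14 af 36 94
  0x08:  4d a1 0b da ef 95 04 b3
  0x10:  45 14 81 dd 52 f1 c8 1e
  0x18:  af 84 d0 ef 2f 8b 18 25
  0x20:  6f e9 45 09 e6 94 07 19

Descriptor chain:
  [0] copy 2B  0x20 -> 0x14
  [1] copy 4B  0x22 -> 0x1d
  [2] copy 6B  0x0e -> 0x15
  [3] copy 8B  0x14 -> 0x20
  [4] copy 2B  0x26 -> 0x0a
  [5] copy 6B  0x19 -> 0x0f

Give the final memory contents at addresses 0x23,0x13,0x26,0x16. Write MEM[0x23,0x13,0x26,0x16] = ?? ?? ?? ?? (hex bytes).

D0: mem[0x14..0x15] <- [6f e9]
D1: mem[0x1d..0x20] <- [45 09 e6 94]
D2: mem[0x15..0x1a] <- [04 b3 45 14 81 dd]
D3: mem[0x20..0x27] <- [6f 04 b3 45 14 81 dd ef]
D4: mem[0x0a..0x0b] <- [dd ef]
D5: mem[0x0f..0x14] <- [81 dd ef 2f 45 09]
query mem[0x23]=0x45, mem[0x13]=0x45, mem[0x26]=0xdd, mem[0x16]=0xb3

MEM[0x23,0x13,0x26,0x16] = 45 45 dd b3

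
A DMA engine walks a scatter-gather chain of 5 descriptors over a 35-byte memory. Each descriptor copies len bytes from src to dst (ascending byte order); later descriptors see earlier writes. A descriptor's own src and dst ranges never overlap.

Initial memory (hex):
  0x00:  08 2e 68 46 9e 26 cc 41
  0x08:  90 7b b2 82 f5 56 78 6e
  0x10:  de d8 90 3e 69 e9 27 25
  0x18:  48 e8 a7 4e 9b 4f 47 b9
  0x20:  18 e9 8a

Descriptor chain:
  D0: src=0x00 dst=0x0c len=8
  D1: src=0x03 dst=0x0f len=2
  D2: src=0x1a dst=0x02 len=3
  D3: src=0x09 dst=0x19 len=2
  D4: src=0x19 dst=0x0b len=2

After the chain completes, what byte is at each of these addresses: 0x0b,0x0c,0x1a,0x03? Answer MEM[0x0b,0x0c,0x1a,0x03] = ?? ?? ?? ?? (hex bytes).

MEM[0x0b,0x0c,0x1a,0x03] = 7b b2 b2 4e

  after D0: wrote 8B at 0x0c = 082e68469e26cc41
  after D1: wrote 2B at 0x0f = 469e
  after D2: wrote 3B at 0x02 = a74e9b
  after D3: wrote 2B at 0x19 = 7bb2
  after D4: wrote 2B at 0x0b = 7bb2
query mem[0x0b]=0x7b, mem[0x0c]=0xb2, mem[0x1a]=0xb2, mem[0x03]=0x4e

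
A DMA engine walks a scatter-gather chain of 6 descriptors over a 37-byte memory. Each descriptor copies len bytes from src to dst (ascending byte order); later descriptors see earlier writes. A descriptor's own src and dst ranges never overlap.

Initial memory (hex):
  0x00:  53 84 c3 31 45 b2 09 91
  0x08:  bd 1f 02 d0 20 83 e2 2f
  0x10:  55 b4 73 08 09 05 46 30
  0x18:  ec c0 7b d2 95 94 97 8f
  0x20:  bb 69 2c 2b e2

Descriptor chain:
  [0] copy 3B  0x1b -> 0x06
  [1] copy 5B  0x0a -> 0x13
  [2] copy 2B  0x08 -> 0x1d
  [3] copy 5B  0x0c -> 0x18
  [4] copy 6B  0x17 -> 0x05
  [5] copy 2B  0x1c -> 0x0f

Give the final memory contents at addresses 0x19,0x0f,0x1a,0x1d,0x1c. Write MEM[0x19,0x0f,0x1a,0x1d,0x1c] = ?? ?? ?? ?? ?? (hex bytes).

D0: mem[0x06..0x08] <- [d2 95 94]
D1: mem[0x13..0x17] <- [02 d0 20 83 e2]
D2: mem[0x1d..0x1e] <- [94 1f]
D3: mem[0x18..0x1c] <- [20 83 e2 2f 55]
D4: mem[0x05..0x0a] <- [e2 20 83 e2 2f 55]
D5: mem[0x0f..0x10] <- [55 94]
query mem[0x19]=0x83, mem[0x0f]=0x55, mem[0x1a]=0xe2, mem[0x1d]=0x94, mem[0x1c]=0x55

MEM[0x19,0x0f,0x1a,0x1d,0x1c] = 83 55 e2 94 55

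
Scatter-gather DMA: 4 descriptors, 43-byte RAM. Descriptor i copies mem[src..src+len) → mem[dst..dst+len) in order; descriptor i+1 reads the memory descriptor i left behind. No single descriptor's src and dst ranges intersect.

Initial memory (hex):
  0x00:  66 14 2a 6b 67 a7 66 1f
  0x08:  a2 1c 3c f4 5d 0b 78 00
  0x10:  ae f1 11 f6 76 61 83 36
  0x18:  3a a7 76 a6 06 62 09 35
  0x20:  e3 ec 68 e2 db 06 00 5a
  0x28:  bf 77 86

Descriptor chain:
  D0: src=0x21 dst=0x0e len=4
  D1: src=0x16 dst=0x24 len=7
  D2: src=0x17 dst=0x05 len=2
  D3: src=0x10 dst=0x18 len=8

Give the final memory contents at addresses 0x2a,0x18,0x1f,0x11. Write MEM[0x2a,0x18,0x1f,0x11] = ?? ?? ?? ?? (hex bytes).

MEM[0x2a,0x18,0x1f,0x11] = 06 e2 36 db

[0] 0x21->0x0e len=4 : ec 68 e2 db
[1] 0x16->0x24 len=7 : 83 36 3a a7 76 a6 06
[2] 0x17->0x05 len=2 : 36 3a
[3] 0x10->0x18 len=8 : e2 db 11 f6 76 61 83 36
query mem[0x2a]=0x06, mem[0x18]=0xe2, mem[0x1f]=0x36, mem[0x11]=0xdb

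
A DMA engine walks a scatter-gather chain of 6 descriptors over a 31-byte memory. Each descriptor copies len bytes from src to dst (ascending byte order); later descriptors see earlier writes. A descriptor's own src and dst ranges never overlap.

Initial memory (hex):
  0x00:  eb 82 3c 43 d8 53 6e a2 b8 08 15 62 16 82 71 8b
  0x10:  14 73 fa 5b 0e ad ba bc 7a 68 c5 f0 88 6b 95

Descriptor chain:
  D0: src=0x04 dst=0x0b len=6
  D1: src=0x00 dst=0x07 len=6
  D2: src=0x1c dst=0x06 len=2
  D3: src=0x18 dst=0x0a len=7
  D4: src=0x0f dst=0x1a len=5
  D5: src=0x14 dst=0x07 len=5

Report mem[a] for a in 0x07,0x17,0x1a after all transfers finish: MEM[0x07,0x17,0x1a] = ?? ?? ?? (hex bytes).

MEM[0x07,0x17,0x1a] = 0e bc 6b

#0 dst[0x0b+6] := {0xd8,0x53,0x6e,0xa2,0xb8,0x08}
#1 dst[0x07+6] := {0xeb,0x82,0x3c,0x43,0xd8,0x53}
#2 dst[0x06+2] := {0x88,0x6b}
#3 dst[0x0a+7] := {0x7a,0x68,0xc5,0xf0,0x88,0x6b,0x95}
#4 dst[0x1a+5] := {0x6b,0x95,0x73,0xfa,0x5b}
#5 dst[0x07+5] := {0x0e,0xad,0xba,0xbc,0x7a}
query mem[0x07]=0x0e, mem[0x17]=0xbc, mem[0x1a]=0x6b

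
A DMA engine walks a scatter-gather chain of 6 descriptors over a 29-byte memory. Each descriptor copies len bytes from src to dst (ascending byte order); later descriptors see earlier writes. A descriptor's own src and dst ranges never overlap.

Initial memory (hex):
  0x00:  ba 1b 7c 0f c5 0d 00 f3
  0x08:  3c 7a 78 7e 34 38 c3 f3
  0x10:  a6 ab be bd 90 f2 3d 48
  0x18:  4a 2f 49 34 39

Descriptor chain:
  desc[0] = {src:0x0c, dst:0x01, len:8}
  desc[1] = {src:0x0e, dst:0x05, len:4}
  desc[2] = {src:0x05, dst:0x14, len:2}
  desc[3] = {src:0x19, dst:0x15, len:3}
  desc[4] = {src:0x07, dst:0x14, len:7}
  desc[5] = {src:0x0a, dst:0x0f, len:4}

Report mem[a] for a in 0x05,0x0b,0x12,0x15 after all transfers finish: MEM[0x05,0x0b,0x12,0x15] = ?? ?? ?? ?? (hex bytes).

  after D0: wrote 8B at 0x01 = 3438c3f3a6abbebd
  after D1: wrote 4B at 0x05 = c3f3a6ab
  after D2: wrote 2B at 0x14 = c3f3
  after D3: wrote 3B at 0x15 = 2f4934
  after D4: wrote 7B at 0x14 = a6ab7a787e3438
  after D5: wrote 4B at 0x0f = 787e3438
query mem[0x05]=0xc3, mem[0x0b]=0x7e, mem[0x12]=0x38, mem[0x15]=0xab

MEM[0x05,0x0b,0x12,0x15] = c3 7e 38 ab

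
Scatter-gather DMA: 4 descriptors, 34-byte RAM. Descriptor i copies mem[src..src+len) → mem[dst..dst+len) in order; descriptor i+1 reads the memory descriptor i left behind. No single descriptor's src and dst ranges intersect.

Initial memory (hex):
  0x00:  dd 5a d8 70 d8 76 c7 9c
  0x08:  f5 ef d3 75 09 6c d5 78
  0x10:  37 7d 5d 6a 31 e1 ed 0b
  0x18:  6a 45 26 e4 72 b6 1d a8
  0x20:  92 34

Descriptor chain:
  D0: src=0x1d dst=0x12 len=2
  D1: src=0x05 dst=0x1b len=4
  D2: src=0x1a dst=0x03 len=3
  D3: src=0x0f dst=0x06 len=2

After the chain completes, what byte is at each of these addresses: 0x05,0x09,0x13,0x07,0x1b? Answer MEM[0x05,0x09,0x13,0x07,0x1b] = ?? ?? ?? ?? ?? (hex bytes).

MEM[0x05,0x09,0x13,0x07,0x1b] = c7 ef 1d 37 76

#0 dst[0x12+2] := {0xb6,0x1d}
#1 dst[0x1b+4] := {0x76,0xc7,0x9c,0xf5}
#2 dst[0x03+3] := {0x26,0x76,0xc7}
#3 dst[0x06+2] := {0x78,0x37}
query mem[0x05]=0xc7, mem[0x09]=0xef, mem[0x13]=0x1d, mem[0x07]=0x37, mem[0x1b]=0x76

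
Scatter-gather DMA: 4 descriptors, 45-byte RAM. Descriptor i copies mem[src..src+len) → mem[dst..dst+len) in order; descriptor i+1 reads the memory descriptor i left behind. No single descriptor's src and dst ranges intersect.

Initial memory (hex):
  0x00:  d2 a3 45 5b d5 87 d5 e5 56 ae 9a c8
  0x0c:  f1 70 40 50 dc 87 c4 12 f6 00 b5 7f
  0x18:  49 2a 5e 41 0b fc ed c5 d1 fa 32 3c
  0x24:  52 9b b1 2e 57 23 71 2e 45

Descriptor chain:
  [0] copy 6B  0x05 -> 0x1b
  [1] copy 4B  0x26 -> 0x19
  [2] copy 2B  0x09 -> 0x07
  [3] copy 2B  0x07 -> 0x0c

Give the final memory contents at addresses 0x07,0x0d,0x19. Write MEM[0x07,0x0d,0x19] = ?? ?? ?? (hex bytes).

D0: mem[0x1b..0x20] <- [87 d5 e5 56 ae 9a]
D1: mem[0x19..0x1c] <- [b1 2e 57 23]
D2: mem[0x07..0x08] <- [ae 9a]
D3: mem[0x0c..0x0d] <- [ae 9a]
query mem[0x07]=0xae, mem[0x0d]=0x9a, mem[0x19]=0xb1

MEM[0x07,0x0d,0x19] = ae 9a b1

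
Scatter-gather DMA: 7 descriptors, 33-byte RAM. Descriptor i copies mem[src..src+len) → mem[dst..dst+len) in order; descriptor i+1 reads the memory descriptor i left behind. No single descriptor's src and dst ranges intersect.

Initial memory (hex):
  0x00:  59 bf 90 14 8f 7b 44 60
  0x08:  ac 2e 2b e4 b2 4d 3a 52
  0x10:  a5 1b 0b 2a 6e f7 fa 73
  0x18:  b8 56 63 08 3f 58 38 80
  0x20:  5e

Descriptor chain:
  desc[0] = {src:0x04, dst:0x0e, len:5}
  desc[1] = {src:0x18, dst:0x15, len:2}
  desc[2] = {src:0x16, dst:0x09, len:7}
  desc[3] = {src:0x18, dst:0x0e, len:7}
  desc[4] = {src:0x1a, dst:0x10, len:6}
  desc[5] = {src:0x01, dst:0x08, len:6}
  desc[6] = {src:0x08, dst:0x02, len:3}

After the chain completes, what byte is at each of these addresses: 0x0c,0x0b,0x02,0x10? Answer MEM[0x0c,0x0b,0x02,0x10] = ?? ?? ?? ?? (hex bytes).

  after D0: wrote 5B at 0x0e = 8f7b4460ac
  after D1: wrote 2B at 0x15 = b856
  after D2: wrote 7B at 0x09 = 5673b85663083f
  after D3: wrote 7B at 0x0e = b85663083f5838
  after D4: wrote 6B at 0x10 = 63083f583880
  after D5: wrote 6B at 0x08 = bf90148f7b44
  after D6: wrote 3B at 0x02 = bf9014
query mem[0x0c]=0x7b, mem[0x0b]=0x8f, mem[0x02]=0xbf, mem[0x10]=0x63

MEM[0x0c,0x0b,0x02,0x10] = 7b 8f bf 63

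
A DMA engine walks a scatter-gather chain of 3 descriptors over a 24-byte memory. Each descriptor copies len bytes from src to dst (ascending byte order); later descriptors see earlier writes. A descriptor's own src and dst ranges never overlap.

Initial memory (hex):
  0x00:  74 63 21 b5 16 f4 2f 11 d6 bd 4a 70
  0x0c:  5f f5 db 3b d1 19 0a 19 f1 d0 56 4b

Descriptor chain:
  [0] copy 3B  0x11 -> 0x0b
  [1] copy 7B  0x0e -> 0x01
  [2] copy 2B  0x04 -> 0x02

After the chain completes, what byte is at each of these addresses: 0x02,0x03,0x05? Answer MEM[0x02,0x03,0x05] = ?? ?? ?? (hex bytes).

MEM[0x02,0x03,0x05] = 19 0a 0a

  after D0: wrote 3B at 0x0b = 190a19
  after D1: wrote 7B at 0x01 = db3bd1190a19f1
  after D2: wrote 2B at 0x02 = 190a
query mem[0x02]=0x19, mem[0x03]=0x0a, mem[0x05]=0x0a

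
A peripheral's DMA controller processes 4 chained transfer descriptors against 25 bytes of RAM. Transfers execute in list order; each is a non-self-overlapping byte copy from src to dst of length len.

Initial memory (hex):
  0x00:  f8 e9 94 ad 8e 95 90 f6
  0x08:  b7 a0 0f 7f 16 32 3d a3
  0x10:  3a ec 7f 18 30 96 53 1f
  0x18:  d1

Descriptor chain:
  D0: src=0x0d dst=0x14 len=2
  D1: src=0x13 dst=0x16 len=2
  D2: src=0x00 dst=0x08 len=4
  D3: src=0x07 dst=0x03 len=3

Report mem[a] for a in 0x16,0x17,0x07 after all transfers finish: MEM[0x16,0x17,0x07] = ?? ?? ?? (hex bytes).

[0] 0x0d->0x14 len=2 : 32 3d
[1] 0x13->0x16 len=2 : 18 32
[2] 0x00->0x08 len=4 : f8 e9 94 ad
[3] 0x07->0x03 len=3 : f6 f8 e9
query mem[0x16]=0x18, mem[0x17]=0x32, mem[0x07]=0xf6

MEM[0x16,0x17,0x07] = 18 32 f6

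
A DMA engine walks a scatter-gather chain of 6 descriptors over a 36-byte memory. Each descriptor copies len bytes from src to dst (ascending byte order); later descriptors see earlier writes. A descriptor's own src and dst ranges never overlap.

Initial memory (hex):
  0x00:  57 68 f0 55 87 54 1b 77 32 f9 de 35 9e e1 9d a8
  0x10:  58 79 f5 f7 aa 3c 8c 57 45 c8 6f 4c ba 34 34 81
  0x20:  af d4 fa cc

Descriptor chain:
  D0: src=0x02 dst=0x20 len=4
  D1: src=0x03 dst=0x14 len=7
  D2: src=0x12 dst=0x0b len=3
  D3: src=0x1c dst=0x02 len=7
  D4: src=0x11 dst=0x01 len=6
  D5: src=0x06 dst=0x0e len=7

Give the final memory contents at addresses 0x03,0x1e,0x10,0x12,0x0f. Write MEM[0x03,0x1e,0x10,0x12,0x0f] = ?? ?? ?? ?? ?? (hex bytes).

  after D0: wrote 4B at 0x20 = f0558754
  after D1: wrote 7B at 0x14 = 5587541b7732f9
  after D2: wrote 3B at 0x0b = f5f755
  after D3: wrote 7B at 0x02 = ba343481f05587
  after D4: wrote 6B at 0x01 = 79f5f7558754
  after D5: wrote 7B at 0x0e = 545587f9def5f7
query mem[0x03]=0xf7, mem[0x1e]=0x34, mem[0x10]=0x87, mem[0x12]=0xde, mem[0x0f]=0x55

MEM[0x03,0x1e,0x10,0x12,0x0f] = f7 34 87 de 55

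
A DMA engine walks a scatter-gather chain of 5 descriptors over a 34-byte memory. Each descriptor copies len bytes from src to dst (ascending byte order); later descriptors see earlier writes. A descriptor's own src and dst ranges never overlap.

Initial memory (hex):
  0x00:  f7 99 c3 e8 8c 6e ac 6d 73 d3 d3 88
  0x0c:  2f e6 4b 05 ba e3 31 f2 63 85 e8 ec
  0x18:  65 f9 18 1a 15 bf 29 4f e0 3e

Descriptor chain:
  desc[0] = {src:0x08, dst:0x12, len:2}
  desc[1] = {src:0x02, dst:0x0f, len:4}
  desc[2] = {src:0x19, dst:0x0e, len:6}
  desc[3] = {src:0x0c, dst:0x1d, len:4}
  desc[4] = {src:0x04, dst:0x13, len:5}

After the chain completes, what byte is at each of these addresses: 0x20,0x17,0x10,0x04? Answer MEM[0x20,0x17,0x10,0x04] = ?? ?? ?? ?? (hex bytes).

[0] 0x08->0x12 len=2 : 73 d3
[1] 0x02->0x0f len=4 : c3 e8 8c 6e
[2] 0x19->0x0e len=6 : f9 18 1a 15 bf 29
[3] 0x0c->0x1d len=4 : 2f e6 f9 18
[4] 0x04->0x13 len=5 : 8c 6e ac 6d 73
query mem[0x20]=0x18, mem[0x17]=0x73, mem[0x10]=0x1a, mem[0x04]=0x8c

MEM[0x20,0x17,0x10,0x04] = 18 73 1a 8c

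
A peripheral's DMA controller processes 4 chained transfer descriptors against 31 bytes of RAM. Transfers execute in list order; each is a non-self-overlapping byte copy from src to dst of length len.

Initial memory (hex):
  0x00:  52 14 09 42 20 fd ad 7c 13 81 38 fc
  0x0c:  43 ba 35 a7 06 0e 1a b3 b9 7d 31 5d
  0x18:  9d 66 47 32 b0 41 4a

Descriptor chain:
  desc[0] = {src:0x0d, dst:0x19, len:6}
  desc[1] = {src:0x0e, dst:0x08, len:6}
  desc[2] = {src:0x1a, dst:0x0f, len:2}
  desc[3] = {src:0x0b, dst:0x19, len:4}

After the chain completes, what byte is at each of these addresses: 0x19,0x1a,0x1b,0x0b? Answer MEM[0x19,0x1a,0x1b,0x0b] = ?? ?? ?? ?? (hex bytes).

MEM[0x19,0x1a,0x1b,0x0b] = 0e 1a b3 0e

[0] 0x0d->0x19 len=6 : ba 35 a7 06 0e 1a
[1] 0x0e->0x08 len=6 : 35 a7 06 0e 1a b3
[2] 0x1a->0x0f len=2 : 35 a7
[3] 0x0b->0x19 len=4 : 0e 1a b3 35
query mem[0x19]=0x0e, mem[0x1a]=0x1a, mem[0x1b]=0xb3, mem[0x0b]=0x0e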